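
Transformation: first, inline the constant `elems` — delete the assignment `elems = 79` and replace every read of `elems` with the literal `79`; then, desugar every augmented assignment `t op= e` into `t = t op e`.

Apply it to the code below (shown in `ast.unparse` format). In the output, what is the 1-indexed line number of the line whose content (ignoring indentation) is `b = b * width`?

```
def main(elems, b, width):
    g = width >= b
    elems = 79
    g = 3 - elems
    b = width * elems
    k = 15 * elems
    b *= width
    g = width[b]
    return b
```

6

Transformed code:
def main(elems, b, width):
    g = width >= b
    g = 3 - 79
    b = width * 79
    k = 15 * 79
    b = b * width
    g = width[b]
    return b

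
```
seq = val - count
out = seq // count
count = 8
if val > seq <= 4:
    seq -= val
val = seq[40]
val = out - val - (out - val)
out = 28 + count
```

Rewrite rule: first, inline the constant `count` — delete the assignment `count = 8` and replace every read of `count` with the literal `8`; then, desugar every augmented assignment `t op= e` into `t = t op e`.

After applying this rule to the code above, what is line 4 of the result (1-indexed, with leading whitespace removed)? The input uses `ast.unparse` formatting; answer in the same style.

seq = seq - val

Transformed code:
seq = val - 8
out = seq // 8
if val > seq <= 4:
    seq = seq - val
val = seq[40]
val = out - val - (out - val)
out = 28 + 8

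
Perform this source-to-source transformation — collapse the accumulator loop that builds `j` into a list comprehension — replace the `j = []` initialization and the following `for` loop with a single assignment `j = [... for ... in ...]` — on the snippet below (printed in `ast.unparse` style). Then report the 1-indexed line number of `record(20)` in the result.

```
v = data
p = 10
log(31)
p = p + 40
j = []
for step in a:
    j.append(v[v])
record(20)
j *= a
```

Transformed code:
v = data
p = 10
log(31)
p = p + 40
j = [v[v] for step in a]
record(20)
j *= a

6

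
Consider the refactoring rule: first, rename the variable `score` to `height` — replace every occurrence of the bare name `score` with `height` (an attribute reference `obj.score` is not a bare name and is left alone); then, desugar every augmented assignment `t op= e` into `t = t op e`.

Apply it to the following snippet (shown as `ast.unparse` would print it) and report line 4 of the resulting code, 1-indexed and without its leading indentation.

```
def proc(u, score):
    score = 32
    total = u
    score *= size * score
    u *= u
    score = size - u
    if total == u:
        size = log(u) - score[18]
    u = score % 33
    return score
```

Transformed code:
def proc(u, height):
    height = 32
    total = u
    height = height * (size * height)
    u = u * u
    height = size - u
    if total == u:
        size = log(u) - height[18]
    u = height % 33
    return height

height = height * (size * height)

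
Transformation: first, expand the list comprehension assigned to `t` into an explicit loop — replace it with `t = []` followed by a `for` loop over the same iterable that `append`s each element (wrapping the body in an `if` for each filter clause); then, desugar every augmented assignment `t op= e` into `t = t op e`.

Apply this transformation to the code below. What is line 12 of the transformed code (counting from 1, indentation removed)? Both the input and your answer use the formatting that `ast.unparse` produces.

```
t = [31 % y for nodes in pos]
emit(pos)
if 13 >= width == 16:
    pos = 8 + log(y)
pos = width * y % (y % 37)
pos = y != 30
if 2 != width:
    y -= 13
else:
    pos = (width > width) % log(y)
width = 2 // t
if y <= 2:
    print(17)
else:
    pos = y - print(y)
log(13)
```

pos = (width > width) % log(y)

Transformed code:
t = []
for nodes in pos:
    t.append(31 % y)
emit(pos)
if 13 >= width == 16:
    pos = 8 + log(y)
pos = width * y % (y % 37)
pos = y != 30
if 2 != width:
    y = y - 13
else:
    pos = (width > width) % log(y)
width = 2 // t
if y <= 2:
    print(17)
else:
    pos = y - print(y)
log(13)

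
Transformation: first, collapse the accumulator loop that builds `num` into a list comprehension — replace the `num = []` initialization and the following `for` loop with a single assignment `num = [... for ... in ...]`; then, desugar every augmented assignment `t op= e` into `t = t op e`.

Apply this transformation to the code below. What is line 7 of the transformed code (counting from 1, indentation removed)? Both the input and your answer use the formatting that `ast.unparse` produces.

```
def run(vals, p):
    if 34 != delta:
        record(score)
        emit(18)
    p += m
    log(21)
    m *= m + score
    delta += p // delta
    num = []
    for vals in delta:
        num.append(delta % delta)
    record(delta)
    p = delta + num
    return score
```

m = m * (m + score)

Transformed code:
def run(vals, p):
    if 34 != delta:
        record(score)
        emit(18)
    p = p + m
    log(21)
    m = m * (m + score)
    delta = delta + p // delta
    num = [delta % delta for vals in delta]
    record(delta)
    p = delta + num
    return score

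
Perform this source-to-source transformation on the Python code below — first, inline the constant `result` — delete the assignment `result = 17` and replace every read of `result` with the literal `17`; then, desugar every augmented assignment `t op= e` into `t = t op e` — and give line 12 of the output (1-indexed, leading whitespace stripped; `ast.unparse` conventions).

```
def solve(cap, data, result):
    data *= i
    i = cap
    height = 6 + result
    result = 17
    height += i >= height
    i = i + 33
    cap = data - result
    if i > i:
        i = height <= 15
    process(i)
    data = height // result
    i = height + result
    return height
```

Transformed code:
def solve(cap, data, result):
    data = data * i
    i = cap
    height = 6 + 17
    height = height + (i >= height)
    i = i + 33
    cap = data - 17
    if i > i:
        i = height <= 15
    process(i)
    data = height // 17
    i = height + 17
    return height

i = height + 17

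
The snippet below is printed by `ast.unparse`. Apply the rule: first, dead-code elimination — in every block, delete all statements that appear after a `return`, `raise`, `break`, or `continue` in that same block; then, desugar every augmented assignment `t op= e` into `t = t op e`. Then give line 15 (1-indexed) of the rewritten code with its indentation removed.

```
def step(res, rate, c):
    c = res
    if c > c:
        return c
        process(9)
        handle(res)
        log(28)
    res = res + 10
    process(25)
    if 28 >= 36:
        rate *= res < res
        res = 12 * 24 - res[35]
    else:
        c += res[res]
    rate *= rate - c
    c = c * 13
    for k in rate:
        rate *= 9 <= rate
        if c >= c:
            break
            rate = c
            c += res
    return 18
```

Transformed code:
def step(res, rate, c):
    c = res
    if c > c:
        return c
    res = res + 10
    process(25)
    if 28 >= 36:
        rate = rate * (res < res)
        res = 12 * 24 - res[35]
    else:
        c = c + res[res]
    rate = rate * (rate - c)
    c = c * 13
    for k in rate:
        rate = rate * (9 <= rate)
        if c >= c:
            break
    return 18

rate = rate * (9 <= rate)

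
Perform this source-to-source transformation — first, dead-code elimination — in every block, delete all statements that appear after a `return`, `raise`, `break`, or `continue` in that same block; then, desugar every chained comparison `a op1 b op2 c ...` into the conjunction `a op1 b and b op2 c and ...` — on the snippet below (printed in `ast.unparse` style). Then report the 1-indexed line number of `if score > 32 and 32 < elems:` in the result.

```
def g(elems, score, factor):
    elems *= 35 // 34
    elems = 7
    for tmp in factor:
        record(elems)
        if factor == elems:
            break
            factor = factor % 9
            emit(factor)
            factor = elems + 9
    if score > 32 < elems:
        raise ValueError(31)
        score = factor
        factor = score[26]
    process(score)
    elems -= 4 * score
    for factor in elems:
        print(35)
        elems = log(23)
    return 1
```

Transformed code:
def g(elems, score, factor):
    elems *= 35 // 34
    elems = 7
    for tmp in factor:
        record(elems)
        if factor == elems:
            break
    if score > 32 and 32 < elems:
        raise ValueError(31)
    process(score)
    elems -= 4 * score
    for factor in elems:
        print(35)
        elems = log(23)
    return 1

8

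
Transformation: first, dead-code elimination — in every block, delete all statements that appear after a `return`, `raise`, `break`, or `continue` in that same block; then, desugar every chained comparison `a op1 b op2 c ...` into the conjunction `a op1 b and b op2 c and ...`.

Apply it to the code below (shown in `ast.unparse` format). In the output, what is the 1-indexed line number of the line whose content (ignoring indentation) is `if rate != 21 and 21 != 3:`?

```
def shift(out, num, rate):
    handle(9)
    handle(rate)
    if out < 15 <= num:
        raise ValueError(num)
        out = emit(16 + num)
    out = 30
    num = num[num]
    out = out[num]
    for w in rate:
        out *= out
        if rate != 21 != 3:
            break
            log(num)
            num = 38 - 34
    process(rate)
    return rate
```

Transformed code:
def shift(out, num, rate):
    handle(9)
    handle(rate)
    if out < 15 and 15 <= num:
        raise ValueError(num)
    out = 30
    num = num[num]
    out = out[num]
    for w in rate:
        out *= out
        if rate != 21 and 21 != 3:
            break
    process(rate)
    return rate

11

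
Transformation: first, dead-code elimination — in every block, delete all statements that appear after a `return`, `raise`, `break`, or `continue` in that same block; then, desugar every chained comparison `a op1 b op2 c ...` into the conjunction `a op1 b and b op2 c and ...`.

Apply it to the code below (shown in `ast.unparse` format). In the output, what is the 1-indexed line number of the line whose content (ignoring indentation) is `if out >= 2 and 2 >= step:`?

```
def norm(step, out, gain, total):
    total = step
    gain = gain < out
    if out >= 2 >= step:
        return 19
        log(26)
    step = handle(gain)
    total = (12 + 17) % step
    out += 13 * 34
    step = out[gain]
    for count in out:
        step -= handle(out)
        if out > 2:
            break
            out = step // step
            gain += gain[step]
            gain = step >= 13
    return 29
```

4

Transformed code:
def norm(step, out, gain, total):
    total = step
    gain = gain < out
    if out >= 2 and 2 >= step:
        return 19
    step = handle(gain)
    total = (12 + 17) % step
    out += 13 * 34
    step = out[gain]
    for count in out:
        step -= handle(out)
        if out > 2:
            break
    return 29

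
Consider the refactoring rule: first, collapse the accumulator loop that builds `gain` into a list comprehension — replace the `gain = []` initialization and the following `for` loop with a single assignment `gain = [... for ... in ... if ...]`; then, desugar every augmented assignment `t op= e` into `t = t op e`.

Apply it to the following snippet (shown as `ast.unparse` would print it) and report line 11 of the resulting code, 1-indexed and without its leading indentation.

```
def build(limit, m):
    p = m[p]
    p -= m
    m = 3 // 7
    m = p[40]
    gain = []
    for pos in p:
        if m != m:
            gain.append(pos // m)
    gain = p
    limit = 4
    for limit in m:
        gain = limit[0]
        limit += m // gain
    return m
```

Transformed code:
def build(limit, m):
    p = m[p]
    p = p - m
    m = 3 // 7
    m = p[40]
    gain = [pos // m for pos in p if m != m]
    gain = p
    limit = 4
    for limit in m:
        gain = limit[0]
        limit = limit + m // gain
    return m

limit = limit + m // gain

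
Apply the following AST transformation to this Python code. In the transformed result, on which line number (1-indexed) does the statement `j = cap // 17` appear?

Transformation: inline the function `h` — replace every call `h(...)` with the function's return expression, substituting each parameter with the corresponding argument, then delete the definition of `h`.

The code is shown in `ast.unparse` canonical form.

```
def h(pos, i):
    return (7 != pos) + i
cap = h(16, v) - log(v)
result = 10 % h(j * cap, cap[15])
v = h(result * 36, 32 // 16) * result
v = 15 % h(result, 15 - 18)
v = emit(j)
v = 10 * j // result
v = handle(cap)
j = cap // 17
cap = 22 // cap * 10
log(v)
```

Transformed code:
cap = (7 != 16) + v - log(v)
result = 10 % ((7 != j * cap) + cap[15])
v = ((7 != result * 36) + 32 // 16) * result
v = 15 % ((7 != result) + (15 - 18))
v = emit(j)
v = 10 * j // result
v = handle(cap)
j = cap // 17
cap = 22 // cap * 10
log(v)

8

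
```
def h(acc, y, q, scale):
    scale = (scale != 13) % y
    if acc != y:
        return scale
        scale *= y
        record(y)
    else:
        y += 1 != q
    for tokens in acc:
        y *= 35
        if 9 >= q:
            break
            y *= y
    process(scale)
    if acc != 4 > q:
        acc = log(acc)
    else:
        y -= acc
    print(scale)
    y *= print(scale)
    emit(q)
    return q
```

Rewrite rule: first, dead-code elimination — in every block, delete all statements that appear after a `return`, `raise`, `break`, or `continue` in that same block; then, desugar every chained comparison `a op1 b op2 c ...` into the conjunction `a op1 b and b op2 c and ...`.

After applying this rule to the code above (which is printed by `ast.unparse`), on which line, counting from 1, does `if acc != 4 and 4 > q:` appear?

12

Transformed code:
def h(acc, y, q, scale):
    scale = (scale != 13) % y
    if acc != y:
        return scale
    else:
        y += 1 != q
    for tokens in acc:
        y *= 35
        if 9 >= q:
            break
    process(scale)
    if acc != 4 and 4 > q:
        acc = log(acc)
    else:
        y -= acc
    print(scale)
    y *= print(scale)
    emit(q)
    return q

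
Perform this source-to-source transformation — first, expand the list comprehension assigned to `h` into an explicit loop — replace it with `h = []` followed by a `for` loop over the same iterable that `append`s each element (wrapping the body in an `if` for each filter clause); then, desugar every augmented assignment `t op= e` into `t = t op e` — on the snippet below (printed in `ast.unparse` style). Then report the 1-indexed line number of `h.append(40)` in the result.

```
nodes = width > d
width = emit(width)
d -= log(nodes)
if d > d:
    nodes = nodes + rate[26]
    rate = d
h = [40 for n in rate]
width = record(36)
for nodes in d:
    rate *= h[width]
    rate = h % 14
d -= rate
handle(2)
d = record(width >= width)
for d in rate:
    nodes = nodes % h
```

Transformed code:
nodes = width > d
width = emit(width)
d = d - log(nodes)
if d > d:
    nodes = nodes + rate[26]
    rate = d
h = []
for n in rate:
    h.append(40)
width = record(36)
for nodes in d:
    rate = rate * h[width]
    rate = h % 14
d = d - rate
handle(2)
d = record(width >= width)
for d in rate:
    nodes = nodes % h

9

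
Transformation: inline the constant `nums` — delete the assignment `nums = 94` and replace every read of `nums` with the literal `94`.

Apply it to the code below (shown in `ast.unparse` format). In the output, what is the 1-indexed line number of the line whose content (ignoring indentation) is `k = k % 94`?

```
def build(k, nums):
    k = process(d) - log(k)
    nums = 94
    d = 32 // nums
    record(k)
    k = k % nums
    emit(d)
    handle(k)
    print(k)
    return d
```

Transformed code:
def build(k, nums):
    k = process(d) - log(k)
    d = 32 // 94
    record(k)
    k = k % 94
    emit(d)
    handle(k)
    print(k)
    return d

5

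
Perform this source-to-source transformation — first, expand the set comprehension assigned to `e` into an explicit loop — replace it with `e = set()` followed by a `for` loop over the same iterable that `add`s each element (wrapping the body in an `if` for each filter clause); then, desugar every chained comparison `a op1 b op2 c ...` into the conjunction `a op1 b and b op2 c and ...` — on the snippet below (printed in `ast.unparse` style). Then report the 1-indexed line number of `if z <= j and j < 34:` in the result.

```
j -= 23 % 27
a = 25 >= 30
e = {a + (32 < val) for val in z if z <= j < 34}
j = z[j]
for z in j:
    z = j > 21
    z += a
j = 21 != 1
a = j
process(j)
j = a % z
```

Transformed code:
j -= 23 % 27
a = 25 >= 30
e = set()
for val in z:
    if z <= j and j < 34:
        e.add(a + (32 < val))
j = z[j]
for z in j:
    z = j > 21
    z += a
j = 21 != 1
a = j
process(j)
j = a % z

5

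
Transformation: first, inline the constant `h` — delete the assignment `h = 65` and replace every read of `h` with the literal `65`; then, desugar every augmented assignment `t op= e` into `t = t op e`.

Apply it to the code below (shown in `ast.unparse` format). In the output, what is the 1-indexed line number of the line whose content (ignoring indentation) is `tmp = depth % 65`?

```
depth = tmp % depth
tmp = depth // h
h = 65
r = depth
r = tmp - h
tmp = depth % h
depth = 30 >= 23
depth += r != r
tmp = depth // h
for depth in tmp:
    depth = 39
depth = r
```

Transformed code:
depth = tmp % depth
tmp = depth // 65
r = depth
r = tmp - 65
tmp = depth % 65
depth = 30 >= 23
depth = depth + (r != r)
tmp = depth // 65
for depth in tmp:
    depth = 39
depth = r

5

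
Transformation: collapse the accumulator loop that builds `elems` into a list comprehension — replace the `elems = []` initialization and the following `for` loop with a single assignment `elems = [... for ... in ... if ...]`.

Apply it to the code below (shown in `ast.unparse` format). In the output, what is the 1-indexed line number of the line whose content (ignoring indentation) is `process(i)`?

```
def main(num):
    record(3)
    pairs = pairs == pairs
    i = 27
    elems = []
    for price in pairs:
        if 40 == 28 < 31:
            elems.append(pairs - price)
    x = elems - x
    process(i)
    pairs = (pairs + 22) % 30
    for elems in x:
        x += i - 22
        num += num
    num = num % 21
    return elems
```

Transformed code:
def main(num):
    record(3)
    pairs = pairs == pairs
    i = 27
    elems = [pairs - price for price in pairs if 40 == 28 < 31]
    x = elems - x
    process(i)
    pairs = (pairs + 22) % 30
    for elems in x:
        x += i - 22
        num += num
    num = num % 21
    return elems

7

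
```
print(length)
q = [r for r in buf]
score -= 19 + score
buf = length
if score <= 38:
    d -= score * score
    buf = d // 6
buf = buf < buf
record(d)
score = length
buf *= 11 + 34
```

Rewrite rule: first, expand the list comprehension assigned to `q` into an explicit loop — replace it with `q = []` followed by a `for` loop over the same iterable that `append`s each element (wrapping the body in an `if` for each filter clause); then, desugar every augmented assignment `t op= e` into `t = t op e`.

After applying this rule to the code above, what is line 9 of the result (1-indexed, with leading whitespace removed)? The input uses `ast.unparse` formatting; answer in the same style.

Transformed code:
print(length)
q = []
for r in buf:
    q.append(r)
score = score - (19 + score)
buf = length
if score <= 38:
    d = d - score * score
    buf = d // 6
buf = buf < buf
record(d)
score = length
buf = buf * (11 + 34)

buf = d // 6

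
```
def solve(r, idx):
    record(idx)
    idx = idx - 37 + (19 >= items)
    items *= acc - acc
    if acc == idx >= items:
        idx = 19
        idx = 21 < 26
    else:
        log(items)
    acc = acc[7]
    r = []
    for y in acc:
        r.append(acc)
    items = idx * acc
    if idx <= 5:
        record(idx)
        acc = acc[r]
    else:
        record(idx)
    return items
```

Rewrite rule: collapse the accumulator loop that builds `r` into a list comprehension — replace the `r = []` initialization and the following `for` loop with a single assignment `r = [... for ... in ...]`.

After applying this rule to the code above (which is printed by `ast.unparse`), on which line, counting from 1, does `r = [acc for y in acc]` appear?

Transformed code:
def solve(r, idx):
    record(idx)
    idx = idx - 37 + (19 >= items)
    items *= acc - acc
    if acc == idx >= items:
        idx = 19
        idx = 21 < 26
    else:
        log(items)
    acc = acc[7]
    r = [acc for y in acc]
    items = idx * acc
    if idx <= 5:
        record(idx)
        acc = acc[r]
    else:
        record(idx)
    return items

11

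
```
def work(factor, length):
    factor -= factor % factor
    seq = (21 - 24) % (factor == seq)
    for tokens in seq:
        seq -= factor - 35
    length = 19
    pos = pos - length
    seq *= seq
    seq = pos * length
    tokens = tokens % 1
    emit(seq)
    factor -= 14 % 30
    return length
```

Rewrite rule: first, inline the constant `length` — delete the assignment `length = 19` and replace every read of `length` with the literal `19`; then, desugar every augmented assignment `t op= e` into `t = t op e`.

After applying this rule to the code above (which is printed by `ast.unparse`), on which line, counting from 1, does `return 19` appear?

12

Transformed code:
def work(factor, length):
    factor = factor - factor % factor
    seq = (21 - 24) % (factor == seq)
    for tokens in seq:
        seq = seq - (factor - 35)
    pos = pos - 19
    seq = seq * seq
    seq = pos * 19
    tokens = tokens % 1
    emit(seq)
    factor = factor - 14 % 30
    return 19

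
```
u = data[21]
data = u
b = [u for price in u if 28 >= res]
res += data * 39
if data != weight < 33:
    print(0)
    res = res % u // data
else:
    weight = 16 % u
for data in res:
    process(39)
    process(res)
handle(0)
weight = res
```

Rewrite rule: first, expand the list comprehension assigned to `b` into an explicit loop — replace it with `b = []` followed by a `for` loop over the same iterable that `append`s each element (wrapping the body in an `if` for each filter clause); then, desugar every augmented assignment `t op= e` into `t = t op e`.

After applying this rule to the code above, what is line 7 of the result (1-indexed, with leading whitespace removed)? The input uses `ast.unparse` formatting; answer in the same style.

Transformed code:
u = data[21]
data = u
b = []
for price in u:
    if 28 >= res:
        b.append(u)
res = res + data * 39
if data != weight < 33:
    print(0)
    res = res % u // data
else:
    weight = 16 % u
for data in res:
    process(39)
    process(res)
handle(0)
weight = res

res = res + data * 39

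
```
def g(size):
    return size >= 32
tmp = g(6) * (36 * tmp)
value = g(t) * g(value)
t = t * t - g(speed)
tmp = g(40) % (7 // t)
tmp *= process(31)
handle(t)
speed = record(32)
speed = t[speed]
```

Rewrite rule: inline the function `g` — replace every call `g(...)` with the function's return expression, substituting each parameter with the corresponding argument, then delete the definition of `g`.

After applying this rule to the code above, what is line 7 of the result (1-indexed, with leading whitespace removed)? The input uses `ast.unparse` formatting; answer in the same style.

speed = record(32)

Transformed code:
tmp = (6 >= 32) * (36 * tmp)
value = (t >= 32) * (value >= 32)
t = t * t - (speed >= 32)
tmp = (40 >= 32) % (7 // t)
tmp *= process(31)
handle(t)
speed = record(32)
speed = t[speed]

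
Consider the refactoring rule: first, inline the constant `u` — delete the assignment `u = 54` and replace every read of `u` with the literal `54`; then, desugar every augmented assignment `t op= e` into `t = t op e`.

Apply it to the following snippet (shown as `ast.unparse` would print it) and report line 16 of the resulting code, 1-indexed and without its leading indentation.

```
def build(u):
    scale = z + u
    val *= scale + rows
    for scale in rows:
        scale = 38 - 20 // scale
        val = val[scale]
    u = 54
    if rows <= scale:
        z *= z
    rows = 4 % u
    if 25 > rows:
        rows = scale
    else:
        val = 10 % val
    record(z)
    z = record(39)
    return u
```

return 54

Transformed code:
def build(u):
    scale = z + 54
    val = val * (scale + rows)
    for scale in rows:
        scale = 38 - 20 // scale
        val = val[scale]
    if rows <= scale:
        z = z * z
    rows = 4 % 54
    if 25 > rows:
        rows = scale
    else:
        val = 10 % val
    record(z)
    z = record(39)
    return 54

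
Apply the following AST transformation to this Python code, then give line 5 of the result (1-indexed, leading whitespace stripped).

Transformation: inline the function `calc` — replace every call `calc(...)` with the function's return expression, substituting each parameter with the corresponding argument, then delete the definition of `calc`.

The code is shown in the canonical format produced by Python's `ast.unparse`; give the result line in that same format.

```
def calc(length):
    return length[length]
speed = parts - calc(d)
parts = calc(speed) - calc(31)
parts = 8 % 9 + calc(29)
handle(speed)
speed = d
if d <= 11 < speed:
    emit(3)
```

Transformed code:
speed = parts - d[d]
parts = speed[speed] - 31[31]
parts = 8 % 9 + 29[29]
handle(speed)
speed = d
if d <= 11 < speed:
    emit(3)

speed = d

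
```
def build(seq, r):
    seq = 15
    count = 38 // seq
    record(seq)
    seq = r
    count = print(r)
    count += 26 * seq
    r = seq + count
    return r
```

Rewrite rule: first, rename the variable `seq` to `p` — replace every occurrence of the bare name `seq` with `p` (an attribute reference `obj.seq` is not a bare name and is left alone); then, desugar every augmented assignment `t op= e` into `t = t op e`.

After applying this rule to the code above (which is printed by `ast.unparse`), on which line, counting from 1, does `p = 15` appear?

2

Transformed code:
def build(p, r):
    p = 15
    count = 38 // p
    record(p)
    p = r
    count = print(r)
    count = count + 26 * p
    r = p + count
    return r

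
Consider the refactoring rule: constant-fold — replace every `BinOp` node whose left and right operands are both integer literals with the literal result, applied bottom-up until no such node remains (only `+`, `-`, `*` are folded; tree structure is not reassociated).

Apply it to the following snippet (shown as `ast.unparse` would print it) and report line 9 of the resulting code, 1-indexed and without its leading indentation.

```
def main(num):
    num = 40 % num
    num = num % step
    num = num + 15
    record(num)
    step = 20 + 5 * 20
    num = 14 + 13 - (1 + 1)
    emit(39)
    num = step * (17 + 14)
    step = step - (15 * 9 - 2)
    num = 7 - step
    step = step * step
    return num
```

Transformed code:
def main(num):
    num = 40 % num
    num = num % step
    num = num + 15
    record(num)
    step = 120
    num = 25
    emit(39)
    num = step * 31
    step = step - 133
    num = 7 - step
    step = step * step
    return num

num = step * 31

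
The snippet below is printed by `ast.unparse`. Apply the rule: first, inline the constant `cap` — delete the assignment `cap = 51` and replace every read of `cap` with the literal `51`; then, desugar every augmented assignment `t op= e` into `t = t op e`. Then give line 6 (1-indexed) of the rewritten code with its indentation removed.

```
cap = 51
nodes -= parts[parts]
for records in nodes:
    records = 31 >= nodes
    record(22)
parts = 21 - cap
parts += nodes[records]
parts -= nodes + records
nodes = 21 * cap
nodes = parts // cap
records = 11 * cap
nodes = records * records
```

Transformed code:
nodes = nodes - parts[parts]
for records in nodes:
    records = 31 >= nodes
    record(22)
parts = 21 - 51
parts = parts + nodes[records]
parts = parts - (nodes + records)
nodes = 21 * 51
nodes = parts // 51
records = 11 * 51
nodes = records * records

parts = parts + nodes[records]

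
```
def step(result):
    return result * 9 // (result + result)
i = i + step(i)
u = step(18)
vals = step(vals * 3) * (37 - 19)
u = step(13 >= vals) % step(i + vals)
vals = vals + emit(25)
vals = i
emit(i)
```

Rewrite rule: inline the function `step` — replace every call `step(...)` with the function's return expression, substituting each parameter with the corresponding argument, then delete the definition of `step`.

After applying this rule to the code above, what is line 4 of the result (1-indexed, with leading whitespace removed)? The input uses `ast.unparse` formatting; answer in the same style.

Transformed code:
i = i + i * 9 // (i + i)
u = 18 * 9 // (18 + 18)
vals = vals * 3 * 9 // (vals * 3 + vals * 3) * (37 - 19)
u = (13 >= vals) * 9 // ((13 >= vals) + (13 >= vals)) % ((i + vals) * 9 // (i + vals + (i + vals)))
vals = vals + emit(25)
vals = i
emit(i)

u = (13 >= vals) * 9 // ((13 >= vals) + (13 >= vals)) % ((i + vals) * 9 // (i + vals + (i + vals)))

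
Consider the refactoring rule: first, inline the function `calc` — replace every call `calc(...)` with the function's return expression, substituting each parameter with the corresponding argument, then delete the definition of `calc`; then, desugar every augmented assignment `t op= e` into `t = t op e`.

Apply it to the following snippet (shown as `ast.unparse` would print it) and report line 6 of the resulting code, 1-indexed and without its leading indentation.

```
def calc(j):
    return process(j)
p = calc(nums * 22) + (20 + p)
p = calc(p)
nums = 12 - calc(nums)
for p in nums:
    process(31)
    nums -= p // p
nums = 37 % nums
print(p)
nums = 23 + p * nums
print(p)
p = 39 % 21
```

nums = nums - p // p

Transformed code:
p = process(nums * 22) + (20 + p)
p = process(p)
nums = 12 - process(nums)
for p in nums:
    process(31)
    nums = nums - p // p
nums = 37 % nums
print(p)
nums = 23 + p * nums
print(p)
p = 39 % 21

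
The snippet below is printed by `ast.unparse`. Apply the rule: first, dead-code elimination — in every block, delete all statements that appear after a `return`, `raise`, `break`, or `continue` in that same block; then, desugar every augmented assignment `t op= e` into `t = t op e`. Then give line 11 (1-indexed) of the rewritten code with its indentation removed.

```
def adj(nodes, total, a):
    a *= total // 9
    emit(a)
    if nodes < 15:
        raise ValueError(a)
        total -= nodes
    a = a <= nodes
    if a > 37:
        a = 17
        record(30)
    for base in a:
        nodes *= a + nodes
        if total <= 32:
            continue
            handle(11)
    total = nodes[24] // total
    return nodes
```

nodes = nodes * (a + nodes)

Transformed code:
def adj(nodes, total, a):
    a = a * (total // 9)
    emit(a)
    if nodes < 15:
        raise ValueError(a)
    a = a <= nodes
    if a > 37:
        a = 17
        record(30)
    for base in a:
        nodes = nodes * (a + nodes)
        if total <= 32:
            continue
    total = nodes[24] // total
    return nodes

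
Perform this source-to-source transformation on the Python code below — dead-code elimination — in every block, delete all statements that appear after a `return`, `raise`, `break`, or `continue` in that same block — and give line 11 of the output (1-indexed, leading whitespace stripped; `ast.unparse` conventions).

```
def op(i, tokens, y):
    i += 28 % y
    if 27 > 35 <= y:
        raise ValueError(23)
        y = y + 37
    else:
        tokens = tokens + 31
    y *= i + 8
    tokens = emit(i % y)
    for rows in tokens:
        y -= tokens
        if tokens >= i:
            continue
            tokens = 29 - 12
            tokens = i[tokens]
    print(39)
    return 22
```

Transformed code:
def op(i, tokens, y):
    i += 28 % y
    if 27 > 35 <= y:
        raise ValueError(23)
    else:
        tokens = tokens + 31
    y *= i + 8
    tokens = emit(i % y)
    for rows in tokens:
        y -= tokens
        if tokens >= i:
            continue
    print(39)
    return 22

if tokens >= i:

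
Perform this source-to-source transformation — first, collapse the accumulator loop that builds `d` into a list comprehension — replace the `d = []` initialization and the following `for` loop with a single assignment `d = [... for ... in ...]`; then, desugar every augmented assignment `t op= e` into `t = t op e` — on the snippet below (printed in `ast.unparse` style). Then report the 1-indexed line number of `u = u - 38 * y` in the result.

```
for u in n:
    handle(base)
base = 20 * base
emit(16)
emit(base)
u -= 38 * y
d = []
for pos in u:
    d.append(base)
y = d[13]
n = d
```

6

Transformed code:
for u in n:
    handle(base)
base = 20 * base
emit(16)
emit(base)
u = u - 38 * y
d = [base for pos in u]
y = d[13]
n = d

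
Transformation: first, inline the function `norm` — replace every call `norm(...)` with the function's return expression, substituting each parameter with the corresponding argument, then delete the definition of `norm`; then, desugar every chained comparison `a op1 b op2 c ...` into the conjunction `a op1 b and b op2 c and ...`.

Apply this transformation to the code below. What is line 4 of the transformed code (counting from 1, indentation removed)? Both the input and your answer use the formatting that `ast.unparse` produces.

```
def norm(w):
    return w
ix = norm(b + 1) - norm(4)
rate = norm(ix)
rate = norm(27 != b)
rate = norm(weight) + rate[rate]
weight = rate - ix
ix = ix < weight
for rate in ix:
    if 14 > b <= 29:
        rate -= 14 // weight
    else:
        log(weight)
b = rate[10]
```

rate = weight + rate[rate]

Transformed code:
ix = b + 1 - 4
rate = ix
rate = 27 != b
rate = weight + rate[rate]
weight = rate - ix
ix = ix < weight
for rate in ix:
    if 14 > b and b <= 29:
        rate -= 14 // weight
    else:
        log(weight)
b = rate[10]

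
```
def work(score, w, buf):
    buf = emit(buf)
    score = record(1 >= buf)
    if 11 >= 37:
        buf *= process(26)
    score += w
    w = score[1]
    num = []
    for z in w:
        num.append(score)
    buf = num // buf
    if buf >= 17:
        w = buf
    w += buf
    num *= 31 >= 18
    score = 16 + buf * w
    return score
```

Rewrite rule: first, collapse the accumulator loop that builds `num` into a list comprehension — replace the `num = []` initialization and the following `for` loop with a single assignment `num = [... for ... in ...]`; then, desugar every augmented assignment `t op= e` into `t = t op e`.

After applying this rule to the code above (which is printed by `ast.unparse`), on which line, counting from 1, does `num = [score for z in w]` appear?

Transformed code:
def work(score, w, buf):
    buf = emit(buf)
    score = record(1 >= buf)
    if 11 >= 37:
        buf = buf * process(26)
    score = score + w
    w = score[1]
    num = [score for z in w]
    buf = num // buf
    if buf >= 17:
        w = buf
    w = w + buf
    num = num * (31 >= 18)
    score = 16 + buf * w
    return score

8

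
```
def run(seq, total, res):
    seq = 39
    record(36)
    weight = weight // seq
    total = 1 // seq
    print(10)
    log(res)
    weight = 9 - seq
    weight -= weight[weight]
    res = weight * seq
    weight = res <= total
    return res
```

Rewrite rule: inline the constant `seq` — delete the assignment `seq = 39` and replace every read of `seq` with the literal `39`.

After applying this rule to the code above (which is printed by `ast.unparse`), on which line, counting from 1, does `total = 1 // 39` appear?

Transformed code:
def run(seq, total, res):
    record(36)
    weight = weight // 39
    total = 1 // 39
    print(10)
    log(res)
    weight = 9 - 39
    weight -= weight[weight]
    res = weight * 39
    weight = res <= total
    return res

4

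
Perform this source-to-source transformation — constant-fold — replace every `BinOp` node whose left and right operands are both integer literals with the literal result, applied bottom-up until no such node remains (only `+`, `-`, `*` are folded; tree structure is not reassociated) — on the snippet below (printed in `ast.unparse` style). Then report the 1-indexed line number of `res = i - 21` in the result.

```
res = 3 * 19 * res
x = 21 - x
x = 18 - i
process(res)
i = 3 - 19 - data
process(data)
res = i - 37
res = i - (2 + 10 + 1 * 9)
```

8

Transformed code:
res = 57 * res
x = 21 - x
x = 18 - i
process(res)
i = -16 - data
process(data)
res = i - 37
res = i - 21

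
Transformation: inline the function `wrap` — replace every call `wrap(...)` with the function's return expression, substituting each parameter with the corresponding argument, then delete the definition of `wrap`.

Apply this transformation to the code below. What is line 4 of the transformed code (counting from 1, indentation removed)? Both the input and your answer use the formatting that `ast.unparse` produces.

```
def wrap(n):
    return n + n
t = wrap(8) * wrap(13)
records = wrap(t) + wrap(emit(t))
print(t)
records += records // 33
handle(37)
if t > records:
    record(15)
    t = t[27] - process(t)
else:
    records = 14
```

records += records // 33

Transformed code:
t = (8 + 8) * (13 + 13)
records = t + t + (emit(t) + emit(t))
print(t)
records += records // 33
handle(37)
if t > records:
    record(15)
    t = t[27] - process(t)
else:
    records = 14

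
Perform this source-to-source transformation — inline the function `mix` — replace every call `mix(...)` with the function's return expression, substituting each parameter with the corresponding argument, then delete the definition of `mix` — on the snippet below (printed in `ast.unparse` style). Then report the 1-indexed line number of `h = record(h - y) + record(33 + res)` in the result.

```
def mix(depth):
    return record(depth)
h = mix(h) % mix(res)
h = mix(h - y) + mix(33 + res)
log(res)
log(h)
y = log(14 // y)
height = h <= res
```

Transformed code:
h = record(h) % record(res)
h = record(h - y) + record(33 + res)
log(res)
log(h)
y = log(14 // y)
height = h <= res

2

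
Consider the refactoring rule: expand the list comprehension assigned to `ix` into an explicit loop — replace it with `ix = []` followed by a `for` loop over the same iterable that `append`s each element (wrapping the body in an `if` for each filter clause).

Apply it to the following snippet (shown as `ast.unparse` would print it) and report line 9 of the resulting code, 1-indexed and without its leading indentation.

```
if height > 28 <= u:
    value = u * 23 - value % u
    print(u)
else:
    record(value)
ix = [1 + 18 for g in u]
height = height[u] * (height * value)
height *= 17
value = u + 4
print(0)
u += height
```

Transformed code:
if height > 28 <= u:
    value = u * 23 - value % u
    print(u)
else:
    record(value)
ix = []
for g in u:
    ix.append(1 + 18)
height = height[u] * (height * value)
height *= 17
value = u + 4
print(0)
u += height

height = height[u] * (height * value)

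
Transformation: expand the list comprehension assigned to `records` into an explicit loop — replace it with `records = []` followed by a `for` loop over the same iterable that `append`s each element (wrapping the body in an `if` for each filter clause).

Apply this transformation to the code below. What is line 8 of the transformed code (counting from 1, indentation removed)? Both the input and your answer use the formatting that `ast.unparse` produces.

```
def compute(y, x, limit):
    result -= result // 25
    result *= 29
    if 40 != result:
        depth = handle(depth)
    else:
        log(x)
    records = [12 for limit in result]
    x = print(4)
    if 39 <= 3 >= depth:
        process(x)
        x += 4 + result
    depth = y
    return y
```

Transformed code:
def compute(y, x, limit):
    result -= result // 25
    result *= 29
    if 40 != result:
        depth = handle(depth)
    else:
        log(x)
    records = []
    for limit in result:
        records.append(12)
    x = print(4)
    if 39 <= 3 >= depth:
        process(x)
        x += 4 + result
    depth = y
    return y

records = []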